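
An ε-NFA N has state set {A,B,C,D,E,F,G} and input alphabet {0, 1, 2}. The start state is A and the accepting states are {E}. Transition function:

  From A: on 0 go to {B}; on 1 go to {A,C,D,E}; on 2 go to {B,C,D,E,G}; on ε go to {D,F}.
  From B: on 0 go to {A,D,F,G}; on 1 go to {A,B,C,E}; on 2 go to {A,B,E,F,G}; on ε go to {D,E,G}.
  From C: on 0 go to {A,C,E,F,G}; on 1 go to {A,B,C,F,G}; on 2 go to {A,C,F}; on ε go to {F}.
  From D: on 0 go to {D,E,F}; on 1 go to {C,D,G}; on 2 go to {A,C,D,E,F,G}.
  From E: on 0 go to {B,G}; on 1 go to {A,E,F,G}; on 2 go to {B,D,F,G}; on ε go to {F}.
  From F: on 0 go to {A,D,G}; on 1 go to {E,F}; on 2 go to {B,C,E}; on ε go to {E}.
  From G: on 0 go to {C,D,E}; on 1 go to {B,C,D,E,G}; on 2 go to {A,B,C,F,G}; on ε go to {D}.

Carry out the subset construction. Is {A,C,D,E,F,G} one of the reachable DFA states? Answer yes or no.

Start state of the DFA: {A,D,E,F} (ε-closure of the NFA start).
{A,D,E,F} --0--> {A,B,D,E,F,G}  [new]
{A,D,E,F} --1--> {A,C,D,E,F,G}  [new]
{A,D,E,F} --2--> {A,B,C,D,E,F,G}  [new]
{A,B,D,E,F,G} --0--> {A,B,C,D,E,F,G}  [seen]
{A,B,D,E,F,G} --1--> {A,B,C,D,E,F,G}  [seen]
{A,B,D,E,F,G} --2--> {A,B,C,D,E,F,G}  [seen]
{A,C,D,E,F,G} --0--> {A,B,C,D,E,F,G}  [seen]
{A,C,D,E,F,G} --1--> {A,B,C,D,E,F,G}  [seen]
{A,C,D,E,F,G} --2--> {A,B,C,D,E,F,G}  [seen]
{A,B,C,D,E,F,G} --0--> {A,B,C,D,E,F,G}  [seen]
{A,B,C,D,E,F,G} --1--> {A,B,C,D,E,F,G}  [seen]
{A,B,C,D,E,F,G} --2--> {A,B,C,D,E,F,G}  [seen]
Reachable DFA states: {A,D,E,F}, {A,B,D,E,F,G}, {A,C,D,E,F,G}, {A,B,C,D,E,F,G}.
{A,C,D,E,F,G} is among them.

yes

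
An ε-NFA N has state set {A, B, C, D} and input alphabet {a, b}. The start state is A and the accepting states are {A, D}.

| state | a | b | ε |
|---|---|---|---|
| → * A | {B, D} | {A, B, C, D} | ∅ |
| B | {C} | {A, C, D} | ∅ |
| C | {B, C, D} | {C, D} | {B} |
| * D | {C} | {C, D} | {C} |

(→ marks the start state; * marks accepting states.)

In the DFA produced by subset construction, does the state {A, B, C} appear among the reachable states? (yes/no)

no

Start state of the DFA: {A} (ε-closure of the NFA start).
{A} --a--> {B, C, D}  [new]
{A} --b--> {A, B, C, D}  [new]
{B, C, D} --a--> {B, C, D}  [seen]
{B, C, D} --b--> {A, B, C, D}  [seen]
{A, B, C, D} --a--> {B, C, D}  [seen]
{A, B, C, D} --b--> {A, B, C, D}  [seen]
Reachable DFA states: {A}, {B, C, D}, {A, B, C, D}.
{A, B, C} is not among them.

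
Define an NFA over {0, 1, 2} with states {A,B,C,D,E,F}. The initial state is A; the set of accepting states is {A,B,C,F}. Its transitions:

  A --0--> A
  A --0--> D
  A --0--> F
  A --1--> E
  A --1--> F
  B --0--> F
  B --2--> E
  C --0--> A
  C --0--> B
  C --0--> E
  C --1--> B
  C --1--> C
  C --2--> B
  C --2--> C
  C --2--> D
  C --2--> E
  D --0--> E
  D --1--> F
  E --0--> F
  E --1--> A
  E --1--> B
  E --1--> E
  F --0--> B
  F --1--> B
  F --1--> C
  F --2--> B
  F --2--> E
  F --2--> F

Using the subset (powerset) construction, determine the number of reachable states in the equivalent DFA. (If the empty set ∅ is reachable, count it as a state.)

Start state of the DFA: {A}.
{A} --0--> {A,D,F}  [new]
{A} --1--> {E,F}  [new]
{A} --2--> ∅  [new]
{A,D,F} --0--> {A,B,D,E,F}  [new]
{A,D,F} --1--> {B,C,E,F}  [new]
{A,D,F} --2--> {B,E,F}  [new]
{E,F} --0--> {B,F}  [new]
{E,F} --1--> {A,B,C,E}  [new]
{E,F} --2--> {B,E,F}  [seen]
∅ --0--> ∅  [seen]
∅ --1--> ∅  [seen]
∅ --2--> ∅  [seen]
{A,B,D,E,F} --0--> {A,B,D,E,F}  [seen]
{A,B,D,E,F} --1--> {A,B,C,E,F}  [new]
{A,B,D,E,F} --2--> {B,E,F}  [seen]
{B,C,E,F} --0--> {A,B,E,F}  [new]
{B,C,E,F} --1--> {A,B,C,E}  [seen]
{B,C,E,F} --2--> {B,C,D,E,F}  [new]
{B,E,F} --0--> {B,F}  [seen]
{B,E,F} --1--> {A,B,C,E}  [seen]
{B,E,F} --2--> {B,E,F}  [seen]
{B,F} --0--> {B,F}  [seen]
{B,F} --1--> {B,C}  [new]
{B,F} --2--> {B,E,F}  [seen]
{A,B,C,E} --0--> {A,B,D,E,F}  [seen]
{A,B,C,E} --1--> {A,B,C,E,F}  [seen]
{A,B,C,E} --2--> {B,C,D,E}  [new]
{A,B,C,E,F} --0--> {A,B,D,E,F}  [seen]
{A,B,C,E,F} --1--> {A,B,C,E,F}  [seen]
{A,B,C,E,F} --2--> {B,C,D,E,F}  [seen]
{A,B,E,F} --0--> {A,B,D,F}  [new]
{A,B,E,F} --1--> {A,B,C,E,F}  [seen]
{A,B,E,F} --2--> {B,E,F}  [seen]
{B,C,D,E,F} --0--> {A,B,E,F}  [seen]
{B,C,D,E,F} --1--> {A,B,C,E,F}  [seen]
{B,C,D,E,F} --2--> {B,C,D,E,F}  [seen]
{B,C} --0--> {A,B,E,F}  [seen]
{B,C} --1--> {B,C}  [seen]
{B,C} --2--> {B,C,D,E}  [seen]
{B,C,D,E} --0--> {A,B,E,F}  [seen]
{B,C,D,E} --1--> {A,B,C,E,F}  [seen]
{B,C,D,E} --2--> {B,C,D,E}  [seen]
{A,B,D,F} --0--> {A,B,D,E,F}  [seen]
{A,B,D,F} --1--> {B,C,E,F}  [seen]
{A,B,D,F} --2--> {B,E,F}  [seen]
Reachable DFA states: {A}, {A,D,F}, {E,F}, ∅, {A,B,D,E,F}, {B,C,E,F}, {B,E,F}, {B,F}, {A,B,C,E}, {A,B,C,E,F}, {A,B,E,F}, {B,C,D,E,F}, {B,C}, {B,C,D,E}, {A,B,D,F}.

15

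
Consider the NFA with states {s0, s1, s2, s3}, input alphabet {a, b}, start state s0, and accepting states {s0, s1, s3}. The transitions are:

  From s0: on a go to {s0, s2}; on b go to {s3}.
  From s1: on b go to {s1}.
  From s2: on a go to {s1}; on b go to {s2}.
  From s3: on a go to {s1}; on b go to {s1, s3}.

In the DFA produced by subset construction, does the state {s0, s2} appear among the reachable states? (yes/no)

yes

Start state of the DFA: {s0}.
{s0} --a--> {s0, s2}  [new]
{s0} --b--> {s3}  [new]
{s0, s2} --a--> {s0, s1, s2}  [new]
{s0, s2} --b--> {s2, s3}  [new]
{s3} --a--> {s1}  [new]
{s3} --b--> {s1, s3}  [new]
{s0, s1, s2} --a--> {s0, s1, s2}  [seen]
{s0, s1, s2} --b--> {s1, s2, s3}  [new]
{s2, s3} --a--> {s1}  [seen]
{s2, s3} --b--> {s1, s2, s3}  [seen]
{s1} --a--> ∅  [new]
{s1} --b--> {s1}  [seen]
{s1, s3} --a--> {s1}  [seen]
{s1, s3} --b--> {s1, s3}  [seen]
{s1, s2, s3} --a--> {s1}  [seen]
{s1, s2, s3} --b--> {s1, s2, s3}  [seen]
∅ --a--> ∅  [seen]
∅ --b--> ∅  [seen]
Reachable DFA states: {s0}, {s0, s2}, {s3}, {s0, s1, s2}, {s2, s3}, {s1}, {s1, s3}, {s1, s2, s3}, ∅.
{s0, s2} is among them.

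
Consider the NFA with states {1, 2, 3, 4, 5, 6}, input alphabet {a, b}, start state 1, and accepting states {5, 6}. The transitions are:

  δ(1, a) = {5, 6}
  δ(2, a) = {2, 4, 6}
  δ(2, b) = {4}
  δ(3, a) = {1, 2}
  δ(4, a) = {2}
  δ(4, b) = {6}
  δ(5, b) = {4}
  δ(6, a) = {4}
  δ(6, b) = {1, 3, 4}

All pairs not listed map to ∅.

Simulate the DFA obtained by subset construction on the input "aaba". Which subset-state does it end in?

Start: {1}.
δ(1,a) = {5, 6}.
Union: {5, 6}.
After a: {5, 6}.
δ(5,a) = ∅; δ(6,a) = {4}.
Union: {4}.
After a: {4}.
δ(4,b) = {6}.
Union: {6}.
After b: {6}.
δ(6,a) = {4}.
Union: {4}.
After a: {4}.

{4}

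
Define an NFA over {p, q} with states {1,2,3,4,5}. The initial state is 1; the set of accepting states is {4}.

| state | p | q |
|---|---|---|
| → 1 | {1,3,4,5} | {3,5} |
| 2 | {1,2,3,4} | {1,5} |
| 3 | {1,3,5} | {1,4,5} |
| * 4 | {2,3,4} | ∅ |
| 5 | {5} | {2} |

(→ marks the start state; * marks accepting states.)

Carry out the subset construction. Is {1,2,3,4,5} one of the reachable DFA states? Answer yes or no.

Start state of the DFA: {1}.
{1} --p--> {1,3,4,5}  [new]
{1} --q--> {3,5}  [new]
{1,3,4,5} --p--> {1,2,3,4,5}  [new]
{1,3,4,5} --q--> {1,2,3,4,5}  [seen]
{3,5} --p--> {1,3,5}  [new]
{3,5} --q--> {1,2,4,5}  [new]
{1,2,3,4,5} --p--> {1,2,3,4,5}  [seen]
{1,2,3,4,5} --q--> {1,2,3,4,5}  [seen]
{1,3,5} --p--> {1,3,4,5}  [seen]
{1,3,5} --q--> {1,2,3,4,5}  [seen]
{1,2,4,5} --p--> {1,2,3,4,5}  [seen]
{1,2,4,5} --q--> {1,2,3,5}  [new]
{1,2,3,5} --p--> {1,2,3,4,5}  [seen]
{1,2,3,5} --q--> {1,2,3,4,5}  [seen]
Reachable DFA states: {1}, {1,3,4,5}, {3,5}, {1,2,3,4,5}, {1,3,5}, {1,2,4,5}, {1,2,3,5}.
{1,2,3,4,5} is among them.

yes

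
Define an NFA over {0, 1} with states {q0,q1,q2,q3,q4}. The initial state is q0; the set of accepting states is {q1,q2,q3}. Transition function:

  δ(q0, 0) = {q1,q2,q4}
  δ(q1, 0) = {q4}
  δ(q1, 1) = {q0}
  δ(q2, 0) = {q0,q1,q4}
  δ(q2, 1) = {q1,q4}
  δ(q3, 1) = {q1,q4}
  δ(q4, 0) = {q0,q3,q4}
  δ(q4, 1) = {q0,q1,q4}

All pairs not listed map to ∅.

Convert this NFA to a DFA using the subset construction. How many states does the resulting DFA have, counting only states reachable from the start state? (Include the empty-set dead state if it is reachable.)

6

Start state of the DFA: {q0}.
{q0} --0--> {q1,q2,q4}  [new]
{q0} --1--> ∅  [new]
{q1,q2,q4} --0--> {q0,q1,q3,q4}  [new]
{q1,q2,q4} --1--> {q0,q1,q4}  [new]
∅ --0--> ∅  [seen]
∅ --1--> ∅  [seen]
{q0,q1,q3,q4} --0--> {q0,q1,q2,q3,q4}  [new]
{q0,q1,q3,q4} --1--> {q0,q1,q4}  [seen]
{q0,q1,q4} --0--> {q0,q1,q2,q3,q4}  [seen]
{q0,q1,q4} --1--> {q0,q1,q4}  [seen]
{q0,q1,q2,q3,q4} --0--> {q0,q1,q2,q3,q4}  [seen]
{q0,q1,q2,q3,q4} --1--> {q0,q1,q4}  [seen]
Reachable DFA states: {q0}, {q1,q2,q4}, ∅, {q0,q1,q3,q4}, {q0,q1,q4}, {q0,q1,q2,q3,q4}.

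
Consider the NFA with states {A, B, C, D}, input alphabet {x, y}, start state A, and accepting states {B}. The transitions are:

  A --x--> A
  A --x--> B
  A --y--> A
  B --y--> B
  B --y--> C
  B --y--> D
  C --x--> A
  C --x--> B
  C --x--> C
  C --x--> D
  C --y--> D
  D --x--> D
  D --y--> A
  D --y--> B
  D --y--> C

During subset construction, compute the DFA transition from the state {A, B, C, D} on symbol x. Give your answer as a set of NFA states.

{A, B, C, D}

δ(A,x) = {A, B}; δ(B,x) = ∅; δ(C,x) = {A, B, C, D}; δ(D,x) = {D}.
Union: {A, B, C, D}.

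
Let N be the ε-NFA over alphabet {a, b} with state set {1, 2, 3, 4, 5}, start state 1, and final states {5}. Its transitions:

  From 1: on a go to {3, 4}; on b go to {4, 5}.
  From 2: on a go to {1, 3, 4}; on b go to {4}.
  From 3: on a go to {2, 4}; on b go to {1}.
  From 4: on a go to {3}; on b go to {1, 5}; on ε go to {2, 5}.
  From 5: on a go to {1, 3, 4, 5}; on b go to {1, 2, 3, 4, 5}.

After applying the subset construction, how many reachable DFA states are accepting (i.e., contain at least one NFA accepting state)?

3

Start state of the DFA: {1} (ε-closure of the NFA start).
{1} --a--> {2, 3, 4, 5}  [new]
{1} --b--> {2, 4, 5}  [new]
{2, 3, 4, 5} --a--> {1, 2, 3, 4, 5}  [new]
{2, 3, 4, 5} --b--> {1, 2, 3, 4, 5}  [seen]
{2, 4, 5} --a--> {1, 2, 3, 4, 5}  [seen]
{2, 4, 5} --b--> {1, 2, 3, 4, 5}  [seen]
{1, 2, 3, 4, 5} --a--> {1, 2, 3, 4, 5}  [seen]
{1, 2, 3, 4, 5} --b--> {1, 2, 3, 4, 5}  [seen]
Reachable DFA states: {1}, {2, 3, 4, 5}, {2, 4, 5}, {1, 2, 3, 4, 5}.
Accepting DFA states (contain an NFA accepting state): {2, 3, 4, 5}, {2, 4, 5}, {1, 2, 3, 4, 5}.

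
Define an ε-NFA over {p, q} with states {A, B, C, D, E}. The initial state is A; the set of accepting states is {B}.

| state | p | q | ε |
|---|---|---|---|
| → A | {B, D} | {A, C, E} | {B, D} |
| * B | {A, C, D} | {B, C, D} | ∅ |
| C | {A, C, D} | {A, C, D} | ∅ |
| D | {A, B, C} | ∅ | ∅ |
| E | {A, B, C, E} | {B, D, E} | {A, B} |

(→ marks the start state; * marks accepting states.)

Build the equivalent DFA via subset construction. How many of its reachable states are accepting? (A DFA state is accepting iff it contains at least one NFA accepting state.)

3

Start state of the DFA: {A, B, D} (ε-closure of the NFA start).
{A, B, D} --p--> {A, B, C, D}  [new]
{A, B, D} --q--> {A, B, C, D, E}  [new]
{A, B, C, D} --p--> {A, B, C, D}  [seen]
{A, B, C, D} --q--> {A, B, C, D, E}  [seen]
{A, B, C, D, E} --p--> {A, B, C, D, E}  [seen]
{A, B, C, D, E} --q--> {A, B, C, D, E}  [seen]
Reachable DFA states: {A, B, D}, {A, B, C, D}, {A, B, C, D, E}.
Accepting DFA states (contain an NFA accepting state): {A, B, D}, {A, B, C, D}, {A, B, C, D, E}.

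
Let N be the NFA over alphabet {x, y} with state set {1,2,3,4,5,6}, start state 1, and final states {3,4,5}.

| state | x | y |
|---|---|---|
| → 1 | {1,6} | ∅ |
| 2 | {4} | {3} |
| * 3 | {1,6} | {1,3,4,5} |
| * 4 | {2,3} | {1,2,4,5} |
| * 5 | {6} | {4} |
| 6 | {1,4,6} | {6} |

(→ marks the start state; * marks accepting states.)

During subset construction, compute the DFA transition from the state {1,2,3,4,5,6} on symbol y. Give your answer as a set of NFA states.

{1,2,3,4,5,6}

δ(1,y) = ∅; δ(2,y) = {3}; δ(3,y) = {1,3,4,5}; δ(4,y) = {1,2,4,5}; δ(5,y) = {4}; δ(6,y) = {6}.
Union: {1,2,3,4,5,6}.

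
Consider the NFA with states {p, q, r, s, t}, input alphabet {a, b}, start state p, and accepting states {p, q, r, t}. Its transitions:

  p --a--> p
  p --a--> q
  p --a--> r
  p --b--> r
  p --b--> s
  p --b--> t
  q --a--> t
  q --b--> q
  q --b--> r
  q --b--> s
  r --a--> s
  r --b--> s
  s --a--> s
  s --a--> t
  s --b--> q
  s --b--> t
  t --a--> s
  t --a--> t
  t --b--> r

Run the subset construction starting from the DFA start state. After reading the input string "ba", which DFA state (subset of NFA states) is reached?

{s, t}

Start: {p}.
δ(p,b) = {r, s, t}.
Union: {r, s, t}.
After b: {r, s, t}.
δ(r,a) = {s}; δ(s,a) = {s, t}; δ(t,a) = {s, t}.
Union: {s, t}.
After a: {s, t}.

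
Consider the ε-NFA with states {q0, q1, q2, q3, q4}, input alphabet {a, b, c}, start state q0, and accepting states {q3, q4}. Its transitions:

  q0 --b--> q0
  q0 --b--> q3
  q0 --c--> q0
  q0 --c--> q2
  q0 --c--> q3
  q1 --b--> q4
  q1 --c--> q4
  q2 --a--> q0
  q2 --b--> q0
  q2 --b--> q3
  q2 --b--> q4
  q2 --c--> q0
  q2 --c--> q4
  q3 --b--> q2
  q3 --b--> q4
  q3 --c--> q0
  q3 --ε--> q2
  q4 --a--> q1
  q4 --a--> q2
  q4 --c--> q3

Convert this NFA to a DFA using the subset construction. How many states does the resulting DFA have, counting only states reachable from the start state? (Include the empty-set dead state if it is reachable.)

Start state of the DFA: {q0} (ε-closure of the NFA start).
{q0} --a--> ∅  [new]
{q0} --b--> {q0, q2, q3}  [new]
{q0} --c--> {q0, q2, q3}  [seen]
∅ --a--> ∅  [seen]
∅ --b--> ∅  [seen]
∅ --c--> ∅  [seen]
{q0, q2, q3} --a--> {q0}  [seen]
{q0, q2, q3} --b--> {q0, q2, q3, q4}  [new]
{q0, q2, q3} --c--> {q0, q2, q3, q4}  [seen]
{q0, q2, q3, q4} --a--> {q0, q1, q2}  [new]
{q0, q2, q3, q4} --b--> {q0, q2, q3, q4}  [seen]
{q0, q2, q3, q4} --c--> {q0, q2, q3, q4}  [seen]
{q0, q1, q2} --a--> {q0}  [seen]
{q0, q1, q2} --b--> {q0, q2, q3, q4}  [seen]
{q0, q1, q2} --c--> {q0, q2, q3, q4}  [seen]
Reachable DFA states: {q0}, ∅, {q0, q2, q3}, {q0, q2, q3, q4}, {q0, q1, q2}.

5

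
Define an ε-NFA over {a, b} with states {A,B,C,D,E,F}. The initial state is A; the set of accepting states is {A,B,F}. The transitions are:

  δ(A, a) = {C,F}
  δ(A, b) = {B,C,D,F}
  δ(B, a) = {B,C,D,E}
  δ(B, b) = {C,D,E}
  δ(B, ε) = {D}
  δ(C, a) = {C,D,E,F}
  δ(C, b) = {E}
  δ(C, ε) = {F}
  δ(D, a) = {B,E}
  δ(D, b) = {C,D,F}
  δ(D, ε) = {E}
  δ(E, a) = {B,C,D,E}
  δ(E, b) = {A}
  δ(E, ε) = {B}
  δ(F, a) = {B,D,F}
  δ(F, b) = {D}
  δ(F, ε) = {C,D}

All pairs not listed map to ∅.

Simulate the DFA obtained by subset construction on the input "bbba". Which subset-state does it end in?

Start: {A}.
δ(A,b) = {B,C,D,F}.
Union: {B,C,D,F}.
ε-closure gives {B,C,D,E,F}.
After b: {B,C,D,E,F}.
δ(B,b) = {C,D,E}; δ(C,b) = {E}; δ(D,b) = {C,D,F}; δ(E,b) = {A}; δ(F,b) = {D}.
Union: {A,C,D,E,F}.
ε-closure gives {A,B,C,D,E,F}.
After b: {A,B,C,D,E,F}.
δ(A,b) = {B,C,D,F}; δ(B,b) = {C,D,E}; δ(C,b) = {E}; δ(D,b) = {C,D,F}; δ(E,b) = {A}; δ(F,b) = {D}.
Union: {A,B,C,D,E,F}.
After b: {A,B,C,D,E,F}.
δ(A,a) = {C,F}; δ(B,a) = {B,C,D,E}; δ(C,a) = {C,D,E,F}; δ(D,a) = {B,E}; δ(E,a) = {B,C,D,E}; δ(F,a) = {B,D,F}.
Union: {B,C,D,E,F}.
After a: {B,C,D,E,F}.

{B,C,D,E,F}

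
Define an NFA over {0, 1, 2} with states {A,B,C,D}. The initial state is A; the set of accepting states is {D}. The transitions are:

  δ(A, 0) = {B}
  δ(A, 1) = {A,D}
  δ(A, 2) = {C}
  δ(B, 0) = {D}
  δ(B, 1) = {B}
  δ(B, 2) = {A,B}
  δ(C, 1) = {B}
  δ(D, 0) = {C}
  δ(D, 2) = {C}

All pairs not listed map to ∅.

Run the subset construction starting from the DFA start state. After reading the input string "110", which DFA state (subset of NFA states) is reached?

{B,C}

Start: {A}.
δ(A,1) = {A,D}.
Union: {A,D}.
After 1: {A,D}.
δ(A,1) = {A,D}; δ(D,1) = ∅.
Union: {A,D}.
After 1: {A,D}.
δ(A,0) = {B}; δ(D,0) = {C}.
Union: {B,C}.
After 0: {B,C}.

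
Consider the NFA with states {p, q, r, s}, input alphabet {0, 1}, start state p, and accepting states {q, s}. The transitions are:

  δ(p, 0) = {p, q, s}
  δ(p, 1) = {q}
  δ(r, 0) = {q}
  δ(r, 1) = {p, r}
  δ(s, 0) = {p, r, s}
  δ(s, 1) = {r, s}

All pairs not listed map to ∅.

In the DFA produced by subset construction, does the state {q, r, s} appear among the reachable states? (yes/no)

Start state of the DFA: {p}.
{p} --0--> {p, q, s}  [new]
{p} --1--> {q}  [new]
{p, q, s} --0--> {p, q, r, s}  [new]
{p, q, s} --1--> {q, r, s}  [new]
{q} --0--> ∅  [new]
{q} --1--> ∅  [seen]
{p, q, r, s} --0--> {p, q, r, s}  [seen]
{p, q, r, s} --1--> {p, q, r, s}  [seen]
{q, r, s} --0--> {p, q, r, s}  [seen]
{q, r, s} --1--> {p, r, s}  [new]
∅ --0--> ∅  [seen]
∅ --1--> ∅  [seen]
{p, r, s} --0--> {p, q, r, s}  [seen]
{p, r, s} --1--> {p, q, r, s}  [seen]
Reachable DFA states: {p}, {p, q, s}, {q}, {p, q, r, s}, {q, r, s}, ∅, {p, r, s}.
{q, r, s} is among them.

yes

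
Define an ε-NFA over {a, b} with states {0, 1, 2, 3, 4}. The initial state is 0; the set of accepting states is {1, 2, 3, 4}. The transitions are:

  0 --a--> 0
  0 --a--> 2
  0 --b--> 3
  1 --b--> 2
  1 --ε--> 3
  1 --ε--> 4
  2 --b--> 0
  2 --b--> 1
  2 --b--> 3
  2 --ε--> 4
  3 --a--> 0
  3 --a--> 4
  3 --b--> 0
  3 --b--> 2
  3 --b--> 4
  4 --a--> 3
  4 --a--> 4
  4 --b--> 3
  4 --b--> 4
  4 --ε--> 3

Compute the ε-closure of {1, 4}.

Begin with {1, 4}.
1 →ε {3, 4}; add 3.
ε-closure = {1, 3, 4}.

{1, 3, 4}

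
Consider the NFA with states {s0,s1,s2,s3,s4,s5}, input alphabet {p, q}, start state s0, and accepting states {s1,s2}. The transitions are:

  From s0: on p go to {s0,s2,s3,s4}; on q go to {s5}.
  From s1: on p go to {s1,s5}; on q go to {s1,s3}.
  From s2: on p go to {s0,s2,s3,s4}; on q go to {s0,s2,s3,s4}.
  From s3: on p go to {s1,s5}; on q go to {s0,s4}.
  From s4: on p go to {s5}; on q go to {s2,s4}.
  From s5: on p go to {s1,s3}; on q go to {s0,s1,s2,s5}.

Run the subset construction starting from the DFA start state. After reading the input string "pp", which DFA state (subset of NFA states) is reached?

Start: {s0}.
δ(s0,p) = {s0,s2,s3,s4}.
Union: {s0,s2,s3,s4}.
After p: {s0,s2,s3,s4}.
δ(s0,p) = {s0,s2,s3,s4}; δ(s2,p) = {s0,s2,s3,s4}; δ(s3,p) = {s1,s5}; δ(s4,p) = {s5}.
Union: {s0,s1,s2,s3,s4,s5}.
After p: {s0,s1,s2,s3,s4,s5}.

{s0,s1,s2,s3,s4,s5}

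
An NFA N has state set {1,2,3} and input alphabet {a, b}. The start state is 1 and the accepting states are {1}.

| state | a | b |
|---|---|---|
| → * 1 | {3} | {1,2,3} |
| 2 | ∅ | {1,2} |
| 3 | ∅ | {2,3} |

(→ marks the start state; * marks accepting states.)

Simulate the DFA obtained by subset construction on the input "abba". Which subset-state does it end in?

Start: {1}.
δ(1,a) = {3}.
Union: {3}.
After a: {3}.
δ(3,b) = {2,3}.
Union: {2,3}.
After b: {2,3}.
δ(2,b) = {1,2}; δ(3,b) = {2,3}.
Union: {1,2,3}.
After b: {1,2,3}.
δ(1,a) = {3}; δ(2,a) = ∅; δ(3,a) = ∅.
Union: {3}.
After a: {3}.

{3}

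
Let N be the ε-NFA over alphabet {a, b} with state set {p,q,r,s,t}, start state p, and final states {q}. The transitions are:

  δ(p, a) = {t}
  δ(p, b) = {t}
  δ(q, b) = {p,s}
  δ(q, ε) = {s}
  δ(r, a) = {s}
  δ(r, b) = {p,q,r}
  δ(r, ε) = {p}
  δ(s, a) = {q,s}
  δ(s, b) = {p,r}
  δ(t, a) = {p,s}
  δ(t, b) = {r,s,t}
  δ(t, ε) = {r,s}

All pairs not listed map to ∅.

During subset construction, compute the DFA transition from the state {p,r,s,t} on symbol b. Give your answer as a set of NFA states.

δ(p,b) = {t}; δ(r,b) = {p,q,r}; δ(s,b) = {p,r}; δ(t,b) = {r,s,t}.
Union: {p,q,r,s,t}.

{p,q,r,s,t}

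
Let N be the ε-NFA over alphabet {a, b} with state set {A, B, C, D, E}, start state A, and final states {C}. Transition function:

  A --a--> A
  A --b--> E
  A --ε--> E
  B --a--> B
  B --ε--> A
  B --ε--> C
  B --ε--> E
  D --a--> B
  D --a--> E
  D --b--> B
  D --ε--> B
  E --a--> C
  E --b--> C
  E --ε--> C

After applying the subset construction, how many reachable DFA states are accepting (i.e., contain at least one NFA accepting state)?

3

Start state of the DFA: {A, C, E} (ε-closure of the NFA start).
{A, C, E} --a--> {A, C, E}  [seen]
{A, C, E} --b--> {C, E}  [new]
{C, E} --a--> {C}  [new]
{C, E} --b--> {C}  [seen]
{C} --a--> ∅  [new]
{C} --b--> ∅  [seen]
∅ --a--> ∅  [seen]
∅ --b--> ∅  [seen]
Reachable DFA states: {A, C, E}, {C, E}, {C}, ∅.
Accepting DFA states (contain an NFA accepting state): {A, C, E}, {C, E}, {C}.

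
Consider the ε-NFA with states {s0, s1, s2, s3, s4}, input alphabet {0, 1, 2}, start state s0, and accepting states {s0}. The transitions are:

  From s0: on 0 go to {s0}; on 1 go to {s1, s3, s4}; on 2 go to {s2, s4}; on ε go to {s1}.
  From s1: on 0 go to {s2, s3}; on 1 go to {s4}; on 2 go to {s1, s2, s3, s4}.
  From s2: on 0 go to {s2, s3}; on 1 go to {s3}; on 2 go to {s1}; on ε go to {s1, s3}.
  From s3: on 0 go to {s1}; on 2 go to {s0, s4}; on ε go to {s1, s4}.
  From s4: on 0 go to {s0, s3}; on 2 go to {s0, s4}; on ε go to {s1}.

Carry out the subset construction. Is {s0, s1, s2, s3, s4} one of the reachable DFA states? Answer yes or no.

yes

Start state of the DFA: {s0, s1} (ε-closure of the NFA start).
{s0, s1} --0--> {s0, s1, s2, s3, s4}  [new]
{s0, s1} --1--> {s1, s3, s4}  [new]
{s0, s1} --2--> {s1, s2, s3, s4}  [new]
{s0, s1, s2, s3, s4} --0--> {s0, s1, s2, s3, s4}  [seen]
{s0, s1, s2, s3, s4} --1--> {s1, s3, s4}  [seen]
{s0, s1, s2, s3, s4} --2--> {s0, s1, s2, s3, s4}  [seen]
{s1, s3, s4} --0--> {s0, s1, s2, s3, s4}  [seen]
{s1, s3, s4} --1--> {s1, s4}  [new]
{s1, s3, s4} --2--> {s0, s1, s2, s3, s4}  [seen]
{s1, s2, s3, s4} --0--> {s0, s1, s2, s3, s4}  [seen]
{s1, s2, s3, s4} --1--> {s1, s3, s4}  [seen]
{s1, s2, s3, s4} --2--> {s0, s1, s2, s3, s4}  [seen]
{s1, s4} --0--> {s0, s1, s2, s3, s4}  [seen]
{s1, s4} --1--> {s1, s4}  [seen]
{s1, s4} --2--> {s0, s1, s2, s3, s4}  [seen]
Reachable DFA states: {s0, s1}, {s0, s1, s2, s3, s4}, {s1, s3, s4}, {s1, s2, s3, s4}, {s1, s4}.
{s0, s1, s2, s3, s4} is among them.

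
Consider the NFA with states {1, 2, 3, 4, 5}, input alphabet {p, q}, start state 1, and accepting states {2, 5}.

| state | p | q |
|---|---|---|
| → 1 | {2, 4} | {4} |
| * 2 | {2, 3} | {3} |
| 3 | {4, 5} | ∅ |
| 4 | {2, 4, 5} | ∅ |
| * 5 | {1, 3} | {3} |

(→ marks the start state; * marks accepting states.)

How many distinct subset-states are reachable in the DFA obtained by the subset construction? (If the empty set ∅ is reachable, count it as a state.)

Start state of the DFA: {1}.
{1} --p--> {2, 4}  [new]
{1} --q--> {4}  [new]
{2, 4} --p--> {2, 3, 4, 5}  [new]
{2, 4} --q--> {3}  [new]
{4} --p--> {2, 4, 5}  [new]
{4} --q--> ∅  [new]
{2, 3, 4, 5} --p--> {1, 2, 3, 4, 5}  [new]
{2, 3, 4, 5} --q--> {3}  [seen]
{3} --p--> {4, 5}  [new]
{3} --q--> ∅  [seen]
{2, 4, 5} --p--> {1, 2, 3, 4, 5}  [seen]
{2, 4, 5} --q--> {3}  [seen]
∅ --p--> ∅  [seen]
∅ --q--> ∅  [seen]
{1, 2, 3, 4, 5} --p--> {1, 2, 3, 4, 5}  [seen]
{1, 2, 3, 4, 5} --q--> {3, 4}  [new]
{4, 5} --p--> {1, 2, 3, 4, 5}  [seen]
{4, 5} --q--> {3}  [seen]
{3, 4} --p--> {2, 4, 5}  [seen]
{3, 4} --q--> ∅  [seen]
Reachable DFA states: {1}, {2, 4}, {4}, {2, 3, 4, 5}, {3}, {2, 4, 5}, ∅, {1, 2, 3, 4, 5}, {4, 5}, {3, 4}.

10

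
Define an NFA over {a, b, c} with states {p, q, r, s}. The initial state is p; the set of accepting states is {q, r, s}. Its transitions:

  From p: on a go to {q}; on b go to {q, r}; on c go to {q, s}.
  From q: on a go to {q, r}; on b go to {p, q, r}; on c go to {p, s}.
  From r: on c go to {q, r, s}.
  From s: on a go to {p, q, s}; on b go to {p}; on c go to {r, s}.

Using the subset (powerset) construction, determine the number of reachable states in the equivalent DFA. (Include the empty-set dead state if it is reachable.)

Start state of the DFA: {p}.
{p} --a--> {q}  [new]
{p} --b--> {q, r}  [new]
{p} --c--> {q, s}  [new]
{q} --a--> {q, r}  [seen]
{q} --b--> {p, q, r}  [new]
{q} --c--> {p, s}  [new]
{q, r} --a--> {q, r}  [seen]
{q, r} --b--> {p, q, r}  [seen]
{q, r} --c--> {p, q, r, s}  [new]
{q, s} --a--> {p, q, r, s}  [seen]
{q, s} --b--> {p, q, r}  [seen]
{q, s} --c--> {p, r, s}  [new]
{p, q, r} --a--> {q, r}  [seen]
{p, q, r} --b--> {p, q, r}  [seen]
{p, q, r} --c--> {p, q, r, s}  [seen]
{p, s} --a--> {p, q, s}  [new]
{p, s} --b--> {p, q, r}  [seen]
{p, s} --c--> {q, r, s}  [new]
{p, q, r, s} --a--> {p, q, r, s}  [seen]
{p, q, r, s} --b--> {p, q, r}  [seen]
{p, q, r, s} --c--> {p, q, r, s}  [seen]
{p, r, s} --a--> {p, q, s}  [seen]
{p, r, s} --b--> {p, q, r}  [seen]
{p, r, s} --c--> {q, r, s}  [seen]
{p, q, s} --a--> {p, q, r, s}  [seen]
{p, q, s} --b--> {p, q, r}  [seen]
{p, q, s} --c--> {p, q, r, s}  [seen]
{q, r, s} --a--> {p, q, r, s}  [seen]
{q, r, s} --b--> {p, q, r}  [seen]
{q, r, s} --c--> {p, q, r, s}  [seen]
Reachable DFA states: {p}, {q}, {q, r}, {q, s}, {p, q, r}, {p, s}, {p, q, r, s}, {p, r, s}, {p, q, s}, {q, r, s}.

10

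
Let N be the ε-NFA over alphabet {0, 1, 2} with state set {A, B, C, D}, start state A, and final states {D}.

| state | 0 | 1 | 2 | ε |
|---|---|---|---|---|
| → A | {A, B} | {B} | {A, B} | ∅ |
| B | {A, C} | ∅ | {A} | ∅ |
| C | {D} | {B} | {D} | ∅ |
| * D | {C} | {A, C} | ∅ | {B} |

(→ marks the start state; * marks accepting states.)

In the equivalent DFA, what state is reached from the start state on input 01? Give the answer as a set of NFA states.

Start: {A}.
δ(A,0) = {A, B}.
Union: {A, B}.
After 0: {A, B}.
δ(A,1) = {B}; δ(B,1) = ∅.
Union: {B}.
After 1: {B}.

{B}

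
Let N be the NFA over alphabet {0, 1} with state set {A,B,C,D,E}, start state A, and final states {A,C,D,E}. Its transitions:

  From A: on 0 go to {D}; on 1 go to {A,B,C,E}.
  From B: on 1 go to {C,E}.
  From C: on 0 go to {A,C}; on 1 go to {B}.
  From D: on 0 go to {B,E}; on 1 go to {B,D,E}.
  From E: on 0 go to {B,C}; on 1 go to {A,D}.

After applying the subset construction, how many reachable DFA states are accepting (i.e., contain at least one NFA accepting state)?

13

Start state of the DFA: {A}.
{A} --0--> {D}  [new]
{A} --1--> {A,B,C,E}  [new]
{D} --0--> {B,E}  [new]
{D} --1--> {B,D,E}  [new]
{A,B,C,E} --0--> {A,B,C,D}  [new]
{A,B,C,E} --1--> {A,B,C,D,E}  [new]
{B,E} --0--> {B,C}  [new]
{B,E} --1--> {A,C,D,E}  [new]
{B,D,E} --0--> {B,C,E}  [new]
{B,D,E} --1--> {A,B,C,D,E}  [seen]
{A,B,C,D} --0--> {A,B,C,D,E}  [seen]
{A,B,C,D} --1--> {A,B,C,D,E}  [seen]
{A,B,C,D,E} --0--> {A,B,C,D,E}  [seen]
{A,B,C,D,E} --1--> {A,B,C,D,E}  [seen]
{B,C} --0--> {A,C}  [new]
{B,C} --1--> {B,C,E}  [seen]
{A,C,D,E} --0--> {A,B,C,D,E}  [seen]
{A,C,D,E} --1--> {A,B,C,D,E}  [seen]
{B,C,E} --0--> {A,B,C}  [new]
{B,C,E} --1--> {A,B,C,D,E}  [seen]
{A,C} --0--> {A,C,D}  [new]
{A,C} --1--> {A,B,C,E}  [seen]
{A,B,C} --0--> {A,C,D}  [seen]
{A,B,C} --1--> {A,B,C,E}  [seen]
{A,C,D} --0--> {A,B,C,D,E}  [seen]
{A,C,D} --1--> {A,B,C,D,E}  [seen]
Reachable DFA states: {A}, {D}, {A,B,C,E}, {B,E}, {B,D,E}, {A,B,C,D}, {A,B,C,D,E}, {B,C}, {A,C,D,E}, {B,C,E}, {A,C}, {A,B,C}, {A,C,D}.
Accepting DFA states (contain an NFA accepting state): {A}, {D}, {A,B,C,E}, {B,E}, {B,D,E}, {A,B,C,D}, {A,B,C,D,E}, {B,C}, {A,C,D,E}, {B,C,E}, {A,C}, {A,B,C}, {A,C,D}.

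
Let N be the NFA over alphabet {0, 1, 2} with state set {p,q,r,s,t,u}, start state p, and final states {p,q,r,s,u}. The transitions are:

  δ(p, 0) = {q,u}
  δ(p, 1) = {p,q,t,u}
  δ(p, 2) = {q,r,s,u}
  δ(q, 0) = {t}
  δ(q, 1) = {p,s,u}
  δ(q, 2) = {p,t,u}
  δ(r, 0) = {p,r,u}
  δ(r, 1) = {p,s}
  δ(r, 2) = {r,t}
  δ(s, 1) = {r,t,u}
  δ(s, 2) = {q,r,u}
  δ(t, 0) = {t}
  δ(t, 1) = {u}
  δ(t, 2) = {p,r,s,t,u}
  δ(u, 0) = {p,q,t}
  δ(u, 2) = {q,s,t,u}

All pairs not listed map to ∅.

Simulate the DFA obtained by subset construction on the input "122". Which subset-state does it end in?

{p,q,r,s,t,u}

Start: {p}.
δ(p,1) = {p,q,t,u}.
Union: {p,q,t,u}.
After 1: {p,q,t,u}.
δ(p,2) = {q,r,s,u}; δ(q,2) = {p,t,u}; δ(t,2) = {p,r,s,t,u}; δ(u,2) = {q,s,t,u}.
Union: {p,q,r,s,t,u}.
After 2: {p,q,r,s,t,u}.
δ(p,2) = {q,r,s,u}; δ(q,2) = {p,t,u}; δ(r,2) = {r,t}; δ(s,2) = {q,r,u}; δ(t,2) = {p,r,s,t,u}; δ(u,2) = {q,s,t,u}.
Union: {p,q,r,s,t,u}.
After 2: {p,q,r,s,t,u}.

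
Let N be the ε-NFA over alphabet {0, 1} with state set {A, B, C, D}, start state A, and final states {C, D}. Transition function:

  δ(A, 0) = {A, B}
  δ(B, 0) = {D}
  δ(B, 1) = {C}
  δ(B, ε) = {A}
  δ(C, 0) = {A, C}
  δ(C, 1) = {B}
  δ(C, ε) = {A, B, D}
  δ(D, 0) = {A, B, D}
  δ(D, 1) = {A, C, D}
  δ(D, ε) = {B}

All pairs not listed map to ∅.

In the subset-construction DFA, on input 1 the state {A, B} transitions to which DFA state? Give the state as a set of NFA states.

{A, B, C, D}

δ(A,1) = ∅; δ(B,1) = {C}.
Union: {C}.
ε-closure gives {A, B, C, D}.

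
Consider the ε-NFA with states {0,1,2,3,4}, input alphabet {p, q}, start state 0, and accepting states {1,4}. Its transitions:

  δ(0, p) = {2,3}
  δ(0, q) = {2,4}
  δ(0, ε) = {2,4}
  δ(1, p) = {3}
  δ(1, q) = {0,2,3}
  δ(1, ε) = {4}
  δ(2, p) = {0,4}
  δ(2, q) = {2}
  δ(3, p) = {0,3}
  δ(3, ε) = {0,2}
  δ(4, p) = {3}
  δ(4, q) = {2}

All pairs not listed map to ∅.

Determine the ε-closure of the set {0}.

{0,2,4}

Begin with {0}.
0 →ε {2,4}; add 2, 4.
ε-closure = {0,2,4}.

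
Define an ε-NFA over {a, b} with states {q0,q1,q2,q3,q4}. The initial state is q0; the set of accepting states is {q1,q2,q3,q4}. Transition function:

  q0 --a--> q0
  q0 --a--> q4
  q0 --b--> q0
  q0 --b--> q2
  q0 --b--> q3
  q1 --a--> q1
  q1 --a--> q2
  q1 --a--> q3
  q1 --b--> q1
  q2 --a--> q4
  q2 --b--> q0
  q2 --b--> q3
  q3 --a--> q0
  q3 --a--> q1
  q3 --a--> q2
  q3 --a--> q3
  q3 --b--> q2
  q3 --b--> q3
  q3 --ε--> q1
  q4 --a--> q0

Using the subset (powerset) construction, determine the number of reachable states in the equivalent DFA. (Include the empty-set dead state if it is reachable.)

Start state of the DFA: {q0} (ε-closure of the NFA start).
{q0} --a--> {q0,q4}  [new]
{q0} --b--> {q0,q1,q2,q3}  [new]
{q0,q4} --a--> {q0,q4}  [seen]
{q0,q4} --b--> {q0,q1,q2,q3}  [seen]
{q0,q1,q2,q3} --a--> {q0,q1,q2,q3,q4}  [new]
{q0,q1,q2,q3} --b--> {q0,q1,q2,q3}  [seen]
{q0,q1,q2,q3,q4} --a--> {q0,q1,q2,q3,q4}  [seen]
{q0,q1,q2,q3,q4} --b--> {q0,q1,q2,q3}  [seen]
Reachable DFA states: {q0}, {q0,q4}, {q0,q1,q2,q3}, {q0,q1,q2,q3,q4}.

4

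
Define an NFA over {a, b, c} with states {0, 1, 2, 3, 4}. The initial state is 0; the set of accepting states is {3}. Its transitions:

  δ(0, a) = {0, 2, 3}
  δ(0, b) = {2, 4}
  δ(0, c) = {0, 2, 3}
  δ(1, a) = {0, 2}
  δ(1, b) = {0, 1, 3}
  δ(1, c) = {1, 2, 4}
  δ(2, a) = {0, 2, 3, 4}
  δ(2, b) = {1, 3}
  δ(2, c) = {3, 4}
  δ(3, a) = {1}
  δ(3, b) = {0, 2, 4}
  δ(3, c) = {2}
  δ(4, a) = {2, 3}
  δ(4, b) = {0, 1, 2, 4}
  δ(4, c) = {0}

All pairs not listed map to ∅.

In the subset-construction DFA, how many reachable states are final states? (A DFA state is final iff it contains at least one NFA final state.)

5

Start state of the DFA: {0}.
{0} --a--> {0, 2, 3}  [new]
{0} --b--> {2, 4}  [new]
{0} --c--> {0, 2, 3}  [seen]
{0, 2, 3} --a--> {0, 1, 2, 3, 4}  [new]
{0, 2, 3} --b--> {0, 1, 2, 3, 4}  [seen]
{0, 2, 3} --c--> {0, 2, 3, 4}  [new]
{2, 4} --a--> {0, 2, 3, 4}  [seen]
{2, 4} --b--> {0, 1, 2, 3, 4}  [seen]
{2, 4} --c--> {0, 3, 4}  [new]
{0, 1, 2, 3, 4} --a--> {0, 1, 2, 3, 4}  [seen]
{0, 1, 2, 3, 4} --b--> {0, 1, 2, 3, 4}  [seen]
{0, 1, 2, 3, 4} --c--> {0, 1, 2, 3, 4}  [seen]
{0, 2, 3, 4} --a--> {0, 1, 2, 3, 4}  [seen]
{0, 2, 3, 4} --b--> {0, 1, 2, 3, 4}  [seen]
{0, 2, 3, 4} --c--> {0, 2, 3, 4}  [seen]
{0, 3, 4} --a--> {0, 1, 2, 3}  [new]
{0, 3, 4} --b--> {0, 1, 2, 4}  [new]
{0, 3, 4} --c--> {0, 2, 3}  [seen]
{0, 1, 2, 3} --a--> {0, 1, 2, 3, 4}  [seen]
{0, 1, 2, 3} --b--> {0, 1, 2, 3, 4}  [seen]
{0, 1, 2, 3} --c--> {0, 1, 2, 3, 4}  [seen]
{0, 1, 2, 4} --a--> {0, 2, 3, 4}  [seen]
{0, 1, 2, 4} --b--> {0, 1, 2, 3, 4}  [seen]
{0, 1, 2, 4} --c--> {0, 1, 2, 3, 4}  [seen]
Reachable DFA states: {0}, {0, 2, 3}, {2, 4}, {0, 1, 2, 3, 4}, {0, 2, 3, 4}, {0, 3, 4}, {0, 1, 2, 3}, {0, 1, 2, 4}.
Accepting DFA states (contain an NFA accepting state): {0, 2, 3}, {0, 1, 2, 3, 4}, {0, 2, 3, 4}, {0, 3, 4}, {0, 1, 2, 3}.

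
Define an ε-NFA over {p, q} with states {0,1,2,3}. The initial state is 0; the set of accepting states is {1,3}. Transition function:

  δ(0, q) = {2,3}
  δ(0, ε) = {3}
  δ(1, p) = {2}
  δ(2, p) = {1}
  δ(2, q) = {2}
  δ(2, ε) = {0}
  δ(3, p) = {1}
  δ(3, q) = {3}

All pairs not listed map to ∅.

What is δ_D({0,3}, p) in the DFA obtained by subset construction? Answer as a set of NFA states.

{1}

δ(0,p) = ∅; δ(3,p) = {1}.
Union: {1}.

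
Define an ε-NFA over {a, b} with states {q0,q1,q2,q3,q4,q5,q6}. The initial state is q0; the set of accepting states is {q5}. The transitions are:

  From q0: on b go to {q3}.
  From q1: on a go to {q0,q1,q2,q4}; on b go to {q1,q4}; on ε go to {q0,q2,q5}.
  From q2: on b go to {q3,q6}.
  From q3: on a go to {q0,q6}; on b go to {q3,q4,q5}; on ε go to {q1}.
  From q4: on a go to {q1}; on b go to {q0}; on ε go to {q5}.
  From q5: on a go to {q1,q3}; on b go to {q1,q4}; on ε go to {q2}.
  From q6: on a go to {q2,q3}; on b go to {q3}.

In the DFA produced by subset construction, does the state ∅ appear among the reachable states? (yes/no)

Start state of the DFA: {q0} (ε-closure of the NFA start).
{q0} --a--> ∅  [new]
{q0} --b--> {q0,q1,q2,q3,q5}  [new]
∅ --a--> ∅  [seen]
∅ --b--> ∅  [seen]
{q0,q1,q2,q3,q5} --a--> {q0,q1,q2,q3,q4,q5,q6}  [new]
{q0,q1,q2,q3,q5} --b--> {q0,q1,q2,q3,q4,q5,q6}  [seen]
{q0,q1,q2,q3,q4,q5,q6} --a--> {q0,q1,q2,q3,q4,q5,q6}  [seen]
{q0,q1,q2,q3,q4,q5,q6} --b--> {q0,q1,q2,q3,q4,q5,q6}  [seen]
Reachable DFA states: {q0}, ∅, {q0,q1,q2,q3,q5}, {q0,q1,q2,q3,q4,q5,q6}.
∅ is among them.

yes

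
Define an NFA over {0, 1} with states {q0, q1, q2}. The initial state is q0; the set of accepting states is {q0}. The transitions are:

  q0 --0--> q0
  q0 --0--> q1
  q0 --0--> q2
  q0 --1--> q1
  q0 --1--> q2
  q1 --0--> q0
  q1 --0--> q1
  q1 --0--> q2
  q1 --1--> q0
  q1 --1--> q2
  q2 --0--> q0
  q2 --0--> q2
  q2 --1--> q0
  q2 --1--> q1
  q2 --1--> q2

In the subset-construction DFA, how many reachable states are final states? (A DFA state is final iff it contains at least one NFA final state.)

Start state of the DFA: {q0}.
{q0} --0--> {q0, q1, q2}  [new]
{q0} --1--> {q1, q2}  [new]
{q0, q1, q2} --0--> {q0, q1, q2}  [seen]
{q0, q1, q2} --1--> {q0, q1, q2}  [seen]
{q1, q2} --0--> {q0, q1, q2}  [seen]
{q1, q2} --1--> {q0, q1, q2}  [seen]
Reachable DFA states: {q0}, {q0, q1, q2}, {q1, q2}.
Accepting DFA states (contain an NFA accepting state): {q0}, {q0, q1, q2}.

2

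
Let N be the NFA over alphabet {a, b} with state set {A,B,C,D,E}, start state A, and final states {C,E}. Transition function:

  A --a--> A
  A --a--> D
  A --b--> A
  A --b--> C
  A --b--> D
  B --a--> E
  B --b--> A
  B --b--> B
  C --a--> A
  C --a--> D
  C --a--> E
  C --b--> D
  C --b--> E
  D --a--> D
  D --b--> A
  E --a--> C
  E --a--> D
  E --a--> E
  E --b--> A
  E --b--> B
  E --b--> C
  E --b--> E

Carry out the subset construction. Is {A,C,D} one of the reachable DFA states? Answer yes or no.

Start state of the DFA: {A}.
{A} --a--> {A,D}  [new]
{A} --b--> {A,C,D}  [new]
{A,D} --a--> {A,D}  [seen]
{A,D} --b--> {A,C,D}  [seen]
{A,C,D} --a--> {A,D,E}  [new]
{A,C,D} --b--> {A,C,D,E}  [new]
{A,D,E} --a--> {A,C,D,E}  [seen]
{A,D,E} --b--> {A,B,C,D,E}  [new]
{A,C,D,E} --a--> {A,C,D,E}  [seen]
{A,C,D,E} --b--> {A,B,C,D,E}  [seen]
{A,B,C,D,E} --a--> {A,C,D,E}  [seen]
{A,B,C,D,E} --b--> {A,B,C,D,E}  [seen]
Reachable DFA states: {A}, {A,D}, {A,C,D}, {A,D,E}, {A,C,D,E}, {A,B,C,D,E}.
{A,C,D} is among them.

yes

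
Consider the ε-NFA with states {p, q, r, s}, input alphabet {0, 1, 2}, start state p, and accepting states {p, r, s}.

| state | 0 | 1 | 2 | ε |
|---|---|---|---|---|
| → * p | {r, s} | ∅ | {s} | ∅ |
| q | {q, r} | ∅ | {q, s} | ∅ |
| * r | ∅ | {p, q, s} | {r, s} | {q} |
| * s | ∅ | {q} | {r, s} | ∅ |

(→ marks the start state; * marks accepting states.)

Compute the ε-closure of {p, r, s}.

Begin with {p, r, s}.
r →ε {q}; add q.
ε-closure = {p, q, r, s}.

{p, q, r, s}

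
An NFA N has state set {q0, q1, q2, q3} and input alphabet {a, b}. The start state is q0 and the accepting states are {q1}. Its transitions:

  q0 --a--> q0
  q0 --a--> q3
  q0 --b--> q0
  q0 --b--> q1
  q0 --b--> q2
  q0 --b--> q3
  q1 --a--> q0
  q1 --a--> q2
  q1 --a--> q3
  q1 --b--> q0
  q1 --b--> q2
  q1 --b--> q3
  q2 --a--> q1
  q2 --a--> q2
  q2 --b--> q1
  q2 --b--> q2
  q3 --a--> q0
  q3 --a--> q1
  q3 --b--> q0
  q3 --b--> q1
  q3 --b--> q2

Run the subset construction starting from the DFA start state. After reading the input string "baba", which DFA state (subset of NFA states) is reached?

Start: {q0}.
δ(q0,b) = {q0, q1, q2, q3}.
Union: {q0, q1, q2, q3}.
After b: {q0, q1, q2, q3}.
δ(q0,a) = {q0, q3}; δ(q1,a) = {q0, q2, q3}; δ(q2,a) = {q1, q2}; δ(q3,a) = {q0, q1}.
Union: {q0, q1, q2, q3}.
After a: {q0, q1, q2, q3}.
δ(q0,b) = {q0, q1, q2, q3}; δ(q1,b) = {q0, q2, q3}; δ(q2,b) = {q1, q2}; δ(q3,b) = {q0, q1, q2}.
Union: {q0, q1, q2, q3}.
After b: {q0, q1, q2, q3}.
δ(q0,a) = {q0, q3}; δ(q1,a) = {q0, q2, q3}; δ(q2,a) = {q1, q2}; δ(q3,a) = {q0, q1}.
Union: {q0, q1, q2, q3}.
After a: {q0, q1, q2, q3}.

{q0, q1, q2, q3}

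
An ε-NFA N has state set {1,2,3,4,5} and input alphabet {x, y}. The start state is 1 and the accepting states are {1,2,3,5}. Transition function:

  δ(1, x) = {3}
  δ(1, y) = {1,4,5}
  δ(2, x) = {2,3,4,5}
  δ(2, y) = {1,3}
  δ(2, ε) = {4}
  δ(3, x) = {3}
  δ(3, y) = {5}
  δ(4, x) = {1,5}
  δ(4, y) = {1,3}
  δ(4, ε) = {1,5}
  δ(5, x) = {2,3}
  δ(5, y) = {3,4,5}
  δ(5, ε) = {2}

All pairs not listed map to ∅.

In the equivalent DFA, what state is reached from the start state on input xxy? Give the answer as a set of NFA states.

{1,2,4,5}

Start: {1}.
δ(1,x) = {3}.
Union: {3}.
After x: {3}.
δ(3,x) = {3}.
Union: {3}.
After x: {3}.
δ(3,y) = {5}.
Union: {5}.
ε-closure gives {1,2,4,5}.
After y: {1,2,4,5}.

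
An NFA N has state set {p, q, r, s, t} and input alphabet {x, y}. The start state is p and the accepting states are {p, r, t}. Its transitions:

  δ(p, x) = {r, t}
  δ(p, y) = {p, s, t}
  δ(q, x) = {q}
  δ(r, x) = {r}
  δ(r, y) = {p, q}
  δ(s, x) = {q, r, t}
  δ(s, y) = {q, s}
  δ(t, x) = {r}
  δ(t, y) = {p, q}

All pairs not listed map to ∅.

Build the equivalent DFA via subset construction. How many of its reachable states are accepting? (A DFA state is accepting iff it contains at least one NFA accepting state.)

Start state of the DFA: {p}.
{p} --x--> {r, t}  [new]
{p} --y--> {p, s, t}  [new]
{r, t} --x--> {r}  [new]
{r, t} --y--> {p, q}  [new]
{p, s, t} --x--> {q, r, t}  [new]
{p, s, t} --y--> {p, q, s, t}  [new]
{r} --x--> {r}  [seen]
{r} --y--> {p, q}  [seen]
{p, q} --x--> {q, r, t}  [seen]
{p, q} --y--> {p, s, t}  [seen]
{q, r, t} --x--> {q, r}  [new]
{q, r, t} --y--> {p, q}  [seen]
{p, q, s, t} --x--> {q, r, t}  [seen]
{p, q, s, t} --y--> {p, q, s, t}  [seen]
{q, r} --x--> {q, r}  [seen]
{q, r} --y--> {p, q}  [seen]
Reachable DFA states: {p}, {r, t}, {p, s, t}, {r}, {p, q}, {q, r, t}, {p, q, s, t}, {q, r}.
Accepting DFA states (contain an NFA accepting state): {p}, {r, t}, {p, s, t}, {r}, {p, q}, {q, r, t}, {p, q, s, t}, {q, r}.

8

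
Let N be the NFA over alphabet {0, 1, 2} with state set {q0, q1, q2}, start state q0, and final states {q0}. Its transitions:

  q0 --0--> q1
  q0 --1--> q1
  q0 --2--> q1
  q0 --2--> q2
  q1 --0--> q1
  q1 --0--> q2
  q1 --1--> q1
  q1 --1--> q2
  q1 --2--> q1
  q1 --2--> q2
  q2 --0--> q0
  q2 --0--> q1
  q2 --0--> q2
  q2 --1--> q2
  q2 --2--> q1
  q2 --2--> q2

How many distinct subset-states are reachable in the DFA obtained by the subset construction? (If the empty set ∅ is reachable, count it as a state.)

Start state of the DFA: {q0}.
{q0} --0--> {q1}  [new]
{q0} --1--> {q1}  [seen]
{q0} --2--> {q1, q2}  [new]
{q1} --0--> {q1, q2}  [seen]
{q1} --1--> {q1, q2}  [seen]
{q1} --2--> {q1, q2}  [seen]
{q1, q2} --0--> {q0, q1, q2}  [new]
{q1, q2} --1--> {q1, q2}  [seen]
{q1, q2} --2--> {q1, q2}  [seen]
{q0, q1, q2} --0--> {q0, q1, q2}  [seen]
{q0, q1, q2} --1--> {q1, q2}  [seen]
{q0, q1, q2} --2--> {q1, q2}  [seen]
Reachable DFA states: {q0}, {q1}, {q1, q2}, {q0, q1, q2}.

4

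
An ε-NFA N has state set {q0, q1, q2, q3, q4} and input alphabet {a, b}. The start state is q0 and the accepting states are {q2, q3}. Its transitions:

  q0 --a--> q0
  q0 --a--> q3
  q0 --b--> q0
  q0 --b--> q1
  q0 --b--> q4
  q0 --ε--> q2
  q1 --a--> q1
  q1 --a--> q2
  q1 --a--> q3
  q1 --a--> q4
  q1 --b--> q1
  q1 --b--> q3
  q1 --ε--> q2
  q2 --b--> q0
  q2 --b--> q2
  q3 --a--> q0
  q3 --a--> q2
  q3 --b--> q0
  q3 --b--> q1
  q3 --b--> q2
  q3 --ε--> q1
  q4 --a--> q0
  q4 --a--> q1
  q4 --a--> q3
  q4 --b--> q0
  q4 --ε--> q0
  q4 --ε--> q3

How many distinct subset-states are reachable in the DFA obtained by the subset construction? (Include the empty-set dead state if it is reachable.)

Start state of the DFA: {q0, q2} (ε-closure of the NFA start).
{q0, q2} --a--> {q0, q1, q2, q3}  [new]
{q0, q2} --b--> {q0, q1, q2, q3, q4}  [new]
{q0, q1, q2, q3} --a--> {q0, q1, q2, q3, q4}  [seen]
{q0, q1, q2, q3} --b--> {q0, q1, q2, q3, q4}  [seen]
{q0, q1, q2, q3, q4} --a--> {q0, q1, q2, q3, q4}  [seen]
{q0, q1, q2, q3, q4} --b--> {q0, q1, q2, q3, q4}  [seen]
Reachable DFA states: {q0, q2}, {q0, q1, q2, q3}, {q0, q1, q2, q3, q4}.

3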